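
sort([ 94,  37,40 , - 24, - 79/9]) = [ - 24, - 79/9,37,40, 94 ]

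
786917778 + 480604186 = 1267521964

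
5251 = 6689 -1438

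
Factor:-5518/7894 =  -2759/3947 =-31^1 * 89^1*3947^ ( - 1) 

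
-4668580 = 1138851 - 5807431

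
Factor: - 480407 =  - 31^1*15497^1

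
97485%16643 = 14270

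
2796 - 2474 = 322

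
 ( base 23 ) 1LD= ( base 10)1025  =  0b10000000001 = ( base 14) 533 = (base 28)18h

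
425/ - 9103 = - 1 + 8678/9103 = -  0.05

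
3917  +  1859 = 5776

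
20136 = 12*1678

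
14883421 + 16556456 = 31439877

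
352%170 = 12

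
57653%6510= 5573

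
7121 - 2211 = 4910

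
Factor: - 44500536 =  - 2^3*3^3  *206021^1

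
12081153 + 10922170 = 23003323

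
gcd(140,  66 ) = 2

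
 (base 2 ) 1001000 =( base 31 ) 2A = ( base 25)2M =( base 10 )72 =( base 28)2G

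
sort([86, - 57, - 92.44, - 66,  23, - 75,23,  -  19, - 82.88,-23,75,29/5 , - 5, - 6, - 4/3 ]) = [ - 92.44 , - 82.88, - 75, - 66, - 57, - 23, - 19, - 6, - 5, - 4/3, 29/5, 23,23,75, 86] 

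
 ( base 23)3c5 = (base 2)11101001100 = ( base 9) 2505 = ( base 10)1868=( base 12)10B8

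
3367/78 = 259/6= 43.17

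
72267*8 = 578136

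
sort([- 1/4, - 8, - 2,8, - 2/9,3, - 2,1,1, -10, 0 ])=[ - 10, - 8, - 2, - 2 ,-1/4, - 2/9,0, 1, 1, 3, 8 ]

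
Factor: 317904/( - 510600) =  -2^1*5^(-2 )*23^(-1)*179^1 = - 358/575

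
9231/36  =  256 + 5/12= 256.42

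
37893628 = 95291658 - 57398030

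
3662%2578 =1084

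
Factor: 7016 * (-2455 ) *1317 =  - 22684376760 = - 2^3 * 3^1 * 5^1*439^1 * 491^1 * 877^1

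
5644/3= 1881 + 1/3 = 1881.33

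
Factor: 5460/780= 7 = 7^1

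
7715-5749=1966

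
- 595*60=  - 35700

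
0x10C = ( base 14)152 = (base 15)12d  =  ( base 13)178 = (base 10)268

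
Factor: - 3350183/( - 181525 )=5^(- 2)*137^(-1)*63211^1 = 63211/3425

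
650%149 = 54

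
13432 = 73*184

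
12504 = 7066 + 5438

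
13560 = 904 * 15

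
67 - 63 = 4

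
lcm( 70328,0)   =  0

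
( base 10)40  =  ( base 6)104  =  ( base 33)17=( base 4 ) 220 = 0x28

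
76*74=5624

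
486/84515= 486/84515= 0.01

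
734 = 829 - 95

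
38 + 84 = 122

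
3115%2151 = 964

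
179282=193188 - 13906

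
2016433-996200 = 1020233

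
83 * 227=18841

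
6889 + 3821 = 10710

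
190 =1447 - 1257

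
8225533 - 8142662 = 82871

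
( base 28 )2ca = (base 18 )5G6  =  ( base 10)1914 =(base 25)31e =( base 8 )3572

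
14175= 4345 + 9830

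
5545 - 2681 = 2864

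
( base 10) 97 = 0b1100001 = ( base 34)2T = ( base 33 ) 2V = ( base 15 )67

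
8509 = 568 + 7941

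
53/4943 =53/4943 =0.01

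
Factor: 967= 967^1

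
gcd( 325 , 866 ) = 1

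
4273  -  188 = 4085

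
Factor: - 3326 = -2^1*1663^1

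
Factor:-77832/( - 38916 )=2^1 =2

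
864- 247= 617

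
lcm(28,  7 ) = 28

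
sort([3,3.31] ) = [3,3.31 ] 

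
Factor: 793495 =5^1*158699^1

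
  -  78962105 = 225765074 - 304727179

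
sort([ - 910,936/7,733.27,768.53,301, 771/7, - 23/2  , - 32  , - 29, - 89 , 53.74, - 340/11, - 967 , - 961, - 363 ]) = [ - 967, - 961,-910, - 363, - 89, -32, - 340/11, - 29, - 23/2, 53.74,771/7,936/7 , 301, 733.27,768.53]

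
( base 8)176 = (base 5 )1001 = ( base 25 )51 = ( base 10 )126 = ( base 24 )56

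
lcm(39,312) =312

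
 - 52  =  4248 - 4300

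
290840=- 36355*( - 8)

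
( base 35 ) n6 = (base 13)4a5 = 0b1100101011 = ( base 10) 811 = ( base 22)1EJ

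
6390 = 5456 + 934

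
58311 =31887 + 26424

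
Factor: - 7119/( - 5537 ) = 3^2*7^(-1) = 9/7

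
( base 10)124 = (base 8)174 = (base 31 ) 40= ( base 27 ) 4g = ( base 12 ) a4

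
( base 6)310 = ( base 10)114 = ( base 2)1110010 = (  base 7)222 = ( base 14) 82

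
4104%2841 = 1263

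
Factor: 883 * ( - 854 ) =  - 754082 = - 2^1*7^1*61^1 * 883^1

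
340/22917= 340/22917= 0.01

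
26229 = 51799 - 25570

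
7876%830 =406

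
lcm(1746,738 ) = 71586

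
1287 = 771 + 516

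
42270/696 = 7045/116 = 60.73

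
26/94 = 13/47 = 0.28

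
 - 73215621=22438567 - 95654188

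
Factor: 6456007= 6456007^1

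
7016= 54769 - 47753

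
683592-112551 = 571041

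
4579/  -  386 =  - 12 + 53/386 = - 11.86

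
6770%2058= 596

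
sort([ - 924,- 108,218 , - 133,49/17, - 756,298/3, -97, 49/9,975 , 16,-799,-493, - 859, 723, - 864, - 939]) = [ - 939, - 924,-864, - 859,-799, - 756, - 493, - 133,-108, - 97 , 49/17, 49/9, 16, 298/3,218, 723, 975]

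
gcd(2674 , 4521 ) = 1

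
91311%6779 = 3184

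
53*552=29256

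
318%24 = 6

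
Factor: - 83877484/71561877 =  - 2^2*3^( - 1 )*3329^1*6299^1*23853959^( - 1) 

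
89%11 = 1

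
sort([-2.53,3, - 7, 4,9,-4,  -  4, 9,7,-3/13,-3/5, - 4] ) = [-7,-4,  -  4, -4,-2.53, - 3/5 , - 3/13,3,  4,7,9,9]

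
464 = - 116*(-4) 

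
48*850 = 40800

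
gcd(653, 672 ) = 1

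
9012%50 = 12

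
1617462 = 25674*63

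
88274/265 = 88274/265 =333.11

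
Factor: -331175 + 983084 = 3^1*19^1*11437^1 = 651909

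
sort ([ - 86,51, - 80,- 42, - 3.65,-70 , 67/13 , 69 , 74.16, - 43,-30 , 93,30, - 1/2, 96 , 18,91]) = [ - 86, - 80, - 70 ,-43, - 42,-30 , - 3.65,-1/2, 67/13,18, 30, 51 , 69, 74.16, 91 , 93,96]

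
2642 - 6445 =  - 3803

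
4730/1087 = 4730/1087 = 4.35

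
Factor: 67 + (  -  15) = 52 = 2^2*13^1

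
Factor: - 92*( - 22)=2^3 * 11^1*23^1 = 2024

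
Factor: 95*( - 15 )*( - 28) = 39900 = 2^2 * 3^1*  5^2*7^1*19^1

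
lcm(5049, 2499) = 247401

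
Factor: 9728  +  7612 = 17340 = 2^2* 3^1 *5^1 * 17^2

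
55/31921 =55/31921 =0.00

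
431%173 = 85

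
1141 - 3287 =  - 2146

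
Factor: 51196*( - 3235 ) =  - 2^2*5^1*647^1* 12799^1= - 165619060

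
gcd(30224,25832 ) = 8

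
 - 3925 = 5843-9768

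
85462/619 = 85462/619 =138.06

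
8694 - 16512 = -7818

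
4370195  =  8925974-4555779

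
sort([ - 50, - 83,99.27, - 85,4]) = [ - 85,  -  83, - 50,4,99.27]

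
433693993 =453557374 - 19863381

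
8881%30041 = 8881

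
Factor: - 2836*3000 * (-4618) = 39289944000 = 2^6*3^1*5^3*709^1* 2309^1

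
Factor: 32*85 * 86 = 2^6*5^1*17^1*43^1 = 233920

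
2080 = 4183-2103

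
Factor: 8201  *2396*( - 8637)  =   - 169713560652 = - 2^2 * 3^1 * 59^1 *139^1  *599^1*2879^1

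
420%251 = 169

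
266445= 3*88815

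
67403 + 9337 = 76740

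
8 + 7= 15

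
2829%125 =79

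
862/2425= 862/2425=   0.36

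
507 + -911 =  - 404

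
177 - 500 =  - 323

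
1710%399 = 114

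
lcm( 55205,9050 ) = 552050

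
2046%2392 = 2046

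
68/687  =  68/687 = 0.10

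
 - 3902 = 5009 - 8911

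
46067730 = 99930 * 461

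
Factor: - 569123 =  -47^1*12109^1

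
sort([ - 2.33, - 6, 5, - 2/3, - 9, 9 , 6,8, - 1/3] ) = [-9, - 6, -2.33,-2/3, - 1/3,  5, 6,8,9]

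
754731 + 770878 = 1525609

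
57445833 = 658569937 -601124104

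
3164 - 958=2206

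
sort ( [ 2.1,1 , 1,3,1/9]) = [ 1/9, 1,1,2.1, 3] 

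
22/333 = 22/333 = 0.07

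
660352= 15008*44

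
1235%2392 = 1235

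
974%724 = 250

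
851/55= 15+26/55 = 15.47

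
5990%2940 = 110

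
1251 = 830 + 421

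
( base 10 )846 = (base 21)1J6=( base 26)16E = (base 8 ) 1516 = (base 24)1b6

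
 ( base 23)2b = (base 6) 133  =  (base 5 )212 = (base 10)57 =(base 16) 39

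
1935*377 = 729495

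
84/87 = 28/29 = 0.97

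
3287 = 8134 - 4847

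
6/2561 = 6/2561 = 0.00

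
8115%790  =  215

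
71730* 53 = 3801690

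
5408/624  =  8 + 2/3= 8.67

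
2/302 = 1/151=0.01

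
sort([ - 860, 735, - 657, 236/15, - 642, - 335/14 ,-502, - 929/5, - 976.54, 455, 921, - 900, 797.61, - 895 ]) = [ - 976.54 , - 900, - 895, - 860,  -  657, - 642,- 502, - 929/5, - 335/14, 236/15,455,735, 797.61,921] 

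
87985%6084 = 2809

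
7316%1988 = 1352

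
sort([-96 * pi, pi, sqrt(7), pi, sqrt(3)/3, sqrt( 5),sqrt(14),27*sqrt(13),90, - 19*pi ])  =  [  -  96*pi, - 19*pi, sqrt (3) /3, sqrt( 5),sqrt( 7),pi, pi , sqrt ( 14), 90,27* sqrt ( 13) ] 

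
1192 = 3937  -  2745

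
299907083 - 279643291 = 20263792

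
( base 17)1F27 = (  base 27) ck1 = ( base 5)244124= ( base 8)22111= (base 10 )9289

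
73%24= 1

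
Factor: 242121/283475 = 3^1*5^( - 2) * 11^2*17^( - 1) = 363/425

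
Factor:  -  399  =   - 3^1*7^1*19^1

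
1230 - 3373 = -2143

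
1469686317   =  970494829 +499191488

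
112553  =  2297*49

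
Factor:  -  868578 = - 2^1 *3^1*144763^1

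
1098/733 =1098/733 = 1.50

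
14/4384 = 7/2192 = 0.00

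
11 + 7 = 18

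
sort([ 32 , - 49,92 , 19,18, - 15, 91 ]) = [ - 49  , - 15, 18,19, 32,91,92 ]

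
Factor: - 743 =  - 743^1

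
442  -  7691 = - 7249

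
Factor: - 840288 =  - 2^5*3^1*8753^1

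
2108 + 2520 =4628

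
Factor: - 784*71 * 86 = - 4787104 = - 2^5 *7^2*43^1*71^1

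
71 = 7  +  64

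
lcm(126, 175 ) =3150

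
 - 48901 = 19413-68314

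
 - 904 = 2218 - 3122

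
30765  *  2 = 61530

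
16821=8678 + 8143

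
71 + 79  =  150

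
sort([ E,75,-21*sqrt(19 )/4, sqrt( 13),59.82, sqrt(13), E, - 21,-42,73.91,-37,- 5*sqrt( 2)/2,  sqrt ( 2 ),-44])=[  -  44 ,-42, - 37,-21*sqrt( 19) /4, -21, - 5*sqrt( 2 )/2, sqrt( 2) , E, E, sqrt( 13) , sqrt(13), 59.82,73.91, 75 ] 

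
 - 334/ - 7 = 47 + 5/7=47.71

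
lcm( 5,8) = 40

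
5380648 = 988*5446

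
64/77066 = 32/38533 = 0.00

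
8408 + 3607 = 12015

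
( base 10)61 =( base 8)75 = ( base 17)3a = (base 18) 37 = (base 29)23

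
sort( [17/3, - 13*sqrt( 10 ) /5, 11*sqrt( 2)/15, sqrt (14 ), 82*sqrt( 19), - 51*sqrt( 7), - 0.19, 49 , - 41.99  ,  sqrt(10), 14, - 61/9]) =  [ - 51*sqrt(7 ), - 41.99, - 13*sqrt( 10 ) /5,  -  61/9, - 0.19, 11 *sqrt(2 )/15,sqrt (10),sqrt( 14),  17/3,14, 49,  82*sqrt (19 )]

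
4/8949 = 4/8949 = 0.00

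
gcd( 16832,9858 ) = 2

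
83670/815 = 16734/163 = 102.66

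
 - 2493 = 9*(  -  277 ) 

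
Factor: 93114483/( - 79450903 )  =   - 13302069/11350129  =  -3^1 * 7^(-1) *11^1*31^1 * 233^( - 1 )*6959^( - 1)*13003^1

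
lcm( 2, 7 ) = 14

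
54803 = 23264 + 31539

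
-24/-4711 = 24/4711 = 0.01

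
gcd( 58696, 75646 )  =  2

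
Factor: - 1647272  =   - 2^3*11^1*18719^1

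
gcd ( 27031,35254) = 1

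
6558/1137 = 2186/379= 5.77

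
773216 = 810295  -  37079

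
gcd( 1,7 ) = 1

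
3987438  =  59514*67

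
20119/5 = 20119/5 = 4023.80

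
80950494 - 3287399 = 77663095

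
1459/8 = 182+3/8 = 182.38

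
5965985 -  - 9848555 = 15814540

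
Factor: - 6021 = - 3^3* 223^1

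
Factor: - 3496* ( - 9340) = 2^5 * 5^1 * 19^1*23^1*467^1 = 32652640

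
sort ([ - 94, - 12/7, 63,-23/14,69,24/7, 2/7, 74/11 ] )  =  [ - 94, - 12/7, - 23/14, 2/7, 24/7 , 74/11, 63, 69 ]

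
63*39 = 2457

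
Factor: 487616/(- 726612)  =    -  2^4 *3^(- 1 )*19^1*151^(- 1) = - 304/453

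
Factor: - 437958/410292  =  -2^(  -  1)*3^( - 1)*131^ ( - 1) * 839^1 = - 839/786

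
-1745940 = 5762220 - 7508160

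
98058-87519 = 10539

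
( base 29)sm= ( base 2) 1101000010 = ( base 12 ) 596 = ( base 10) 834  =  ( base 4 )31002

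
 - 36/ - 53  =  36/53 = 0.68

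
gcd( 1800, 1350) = 450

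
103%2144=103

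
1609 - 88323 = -86714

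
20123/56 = 359 + 19/56   =  359.34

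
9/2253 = 3/751 = 0.00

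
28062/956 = 14031/478 = 29.35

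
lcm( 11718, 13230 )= 410130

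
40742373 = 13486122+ 27256251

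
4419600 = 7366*600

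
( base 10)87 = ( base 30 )2r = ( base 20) 47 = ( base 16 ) 57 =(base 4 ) 1113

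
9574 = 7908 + 1666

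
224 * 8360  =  1872640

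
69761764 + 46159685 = 115921449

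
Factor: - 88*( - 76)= 2^5 * 11^1 * 19^1 = 6688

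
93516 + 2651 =96167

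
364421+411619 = 776040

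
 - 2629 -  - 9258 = 6629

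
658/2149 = 94/307= 0.31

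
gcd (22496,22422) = 74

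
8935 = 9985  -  1050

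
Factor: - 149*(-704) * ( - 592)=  - 2^10*11^1*37^1 *149^1 = - 62098432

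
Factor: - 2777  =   - 2777^1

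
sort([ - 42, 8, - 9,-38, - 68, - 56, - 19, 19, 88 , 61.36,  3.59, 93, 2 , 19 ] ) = [ -68,-56, - 42, - 38, - 19, - 9, 2, 3.59, 8,19, 19, 61.36, 88,  93]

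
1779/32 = 1779/32 = 55.59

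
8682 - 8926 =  - 244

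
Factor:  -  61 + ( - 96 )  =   - 157^1 = -157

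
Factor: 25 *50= 2^1*5^4 = 1250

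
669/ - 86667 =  - 1  +  28666/28889 = -0.01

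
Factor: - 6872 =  - 2^3 * 859^1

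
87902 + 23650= 111552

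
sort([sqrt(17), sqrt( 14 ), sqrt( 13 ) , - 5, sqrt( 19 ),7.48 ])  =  [ - 5, sqrt ( 13 ), sqrt( 14),  sqrt(17) , sqrt(19),  7.48 ] 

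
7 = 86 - 79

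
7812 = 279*28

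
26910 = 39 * 690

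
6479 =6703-224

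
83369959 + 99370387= 182740346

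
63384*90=5704560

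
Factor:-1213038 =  - 2^1*3^2*67391^1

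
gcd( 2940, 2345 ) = 35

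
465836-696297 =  - 230461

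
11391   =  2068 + 9323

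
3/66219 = 1/22073 = 0.00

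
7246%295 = 166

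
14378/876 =7189/438 = 16.41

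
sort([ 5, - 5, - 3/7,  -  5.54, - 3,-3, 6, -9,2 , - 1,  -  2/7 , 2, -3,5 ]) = [-9, - 5.54, - 5 ,  -  3,  -  3, -3,  -  1,  -  3/7, -2/7,2,2, 5, 5,6]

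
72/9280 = 9/1160 = 0.01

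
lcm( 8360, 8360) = 8360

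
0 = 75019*0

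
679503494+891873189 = 1571376683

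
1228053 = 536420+691633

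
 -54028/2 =-27014 = - 27014.00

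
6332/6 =3166/3 = 1055.33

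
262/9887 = 262/9887 = 0.03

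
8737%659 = 170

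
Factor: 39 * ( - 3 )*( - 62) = 7254 = 2^1*3^2 * 13^1*31^1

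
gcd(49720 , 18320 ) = 40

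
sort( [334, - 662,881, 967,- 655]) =[- 662,-655, 334, 881, 967] 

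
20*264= 5280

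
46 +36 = 82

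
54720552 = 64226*852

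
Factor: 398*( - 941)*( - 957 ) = 2^1*3^1*11^1*29^1*199^1*941^1 = 358413726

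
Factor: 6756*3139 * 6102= 2^3*3^4*43^1*73^1*113^1*563^1 = 129405626568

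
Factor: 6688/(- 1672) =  - 4=-2^2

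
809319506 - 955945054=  - 146625548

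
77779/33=2356 + 31/33  =  2356.94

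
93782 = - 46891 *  ( - 2 )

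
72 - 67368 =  - 67296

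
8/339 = 8/339 = 0.02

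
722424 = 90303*8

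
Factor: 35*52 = 2^2*5^1*7^1*13^1 = 1820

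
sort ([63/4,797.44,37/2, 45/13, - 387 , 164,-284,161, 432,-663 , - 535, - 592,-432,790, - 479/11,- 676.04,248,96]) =[ - 676.04, - 663,- 592, - 535, - 432, - 387, - 284,-479/11 , 45/13, 63/4,37/2 , 96,161,164, 248, 432, 790,797.44]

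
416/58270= 208/29135  =  0.01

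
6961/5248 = 6961/5248 = 1.33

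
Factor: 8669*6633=3^2 * 11^1*67^1 * 8669^1  =  57501477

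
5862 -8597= - 2735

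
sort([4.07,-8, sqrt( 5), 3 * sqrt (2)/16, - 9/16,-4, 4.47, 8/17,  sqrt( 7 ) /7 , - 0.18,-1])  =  [ - 8 , - 4, - 1, - 9/16,-0.18, 3*sqrt(2 )/16, sqrt( 7)/7, 8/17, sqrt(5), 4.07, 4.47]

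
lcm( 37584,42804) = 1540944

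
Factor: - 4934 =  - 2^1 * 2467^1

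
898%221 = 14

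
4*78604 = 314416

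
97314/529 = 183 + 507/529=183.96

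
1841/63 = 29 + 2/9 =29.22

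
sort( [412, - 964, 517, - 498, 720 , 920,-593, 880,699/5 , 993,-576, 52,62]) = [- 964, - 593, - 576, - 498,52,  62, 699/5,412,517, 720, 880 , 920, 993 ]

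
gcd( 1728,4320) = 864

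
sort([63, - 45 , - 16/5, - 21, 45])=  [ - 45,-21,-16/5,45, 63 ] 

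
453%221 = 11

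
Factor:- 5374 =  -  2^1*2687^1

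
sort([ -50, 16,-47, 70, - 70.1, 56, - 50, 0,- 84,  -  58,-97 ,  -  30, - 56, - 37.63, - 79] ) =[ - 97, - 84 ,  -  79, - 70.1,  -  58,-56, - 50,  -  50,-47,  -  37.63,-30, 0,  16, 56,70] 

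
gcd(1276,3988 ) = 4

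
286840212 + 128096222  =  414936434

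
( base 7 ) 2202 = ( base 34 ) n4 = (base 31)pb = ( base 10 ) 786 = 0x312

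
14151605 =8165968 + 5985637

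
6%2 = 0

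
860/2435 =172/487  =  0.35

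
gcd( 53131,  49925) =1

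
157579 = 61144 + 96435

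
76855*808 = 62098840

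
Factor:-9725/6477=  - 3^(- 1)*5^2*17^(  -  1) * 127^( - 1 )*389^1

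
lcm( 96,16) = 96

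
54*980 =52920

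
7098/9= 788 + 2/3 = 788.67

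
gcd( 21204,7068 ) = 7068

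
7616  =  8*952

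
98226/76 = 49113/38 = 1292.45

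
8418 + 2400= 10818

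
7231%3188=855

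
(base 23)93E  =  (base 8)11354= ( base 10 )4844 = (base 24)89k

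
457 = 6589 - 6132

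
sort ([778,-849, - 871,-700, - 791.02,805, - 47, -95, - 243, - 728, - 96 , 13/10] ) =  [ - 871, - 849, - 791.02, - 728, - 700,-243,- 96, - 95,-47, 13/10, 778,  805] 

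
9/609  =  3/203  =  0.01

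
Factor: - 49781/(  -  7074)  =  2^( - 1) * 3^( -3)*67^1*131^( - 1)*743^1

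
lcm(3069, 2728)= 24552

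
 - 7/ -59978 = 7/59978 = 0.00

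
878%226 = 200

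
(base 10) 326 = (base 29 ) B7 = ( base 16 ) 146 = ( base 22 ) ei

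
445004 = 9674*46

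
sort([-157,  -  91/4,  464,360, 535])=[ - 157, - 91/4,  360, 464, 535]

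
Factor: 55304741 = 55304741^1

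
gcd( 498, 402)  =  6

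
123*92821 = 11416983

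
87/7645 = 87/7645 = 0.01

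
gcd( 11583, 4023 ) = 27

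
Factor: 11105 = 5^1*2221^1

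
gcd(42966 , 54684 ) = 3906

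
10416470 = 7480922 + 2935548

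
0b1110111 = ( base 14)87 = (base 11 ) a9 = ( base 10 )119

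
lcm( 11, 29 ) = 319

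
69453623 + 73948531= 143402154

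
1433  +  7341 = 8774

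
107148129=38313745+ 68834384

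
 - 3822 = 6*( - 637 ) 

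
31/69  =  31/69 = 0.45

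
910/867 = 1 + 43/867 = 1.05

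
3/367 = 3/367=0.01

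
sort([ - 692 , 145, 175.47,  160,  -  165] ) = [-692,-165,145,160, 175.47]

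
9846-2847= 6999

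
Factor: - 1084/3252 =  - 3^( - 1)=-1/3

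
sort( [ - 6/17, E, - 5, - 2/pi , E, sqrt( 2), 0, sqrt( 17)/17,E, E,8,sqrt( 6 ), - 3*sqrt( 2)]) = [ - 5, - 3*sqrt( 2), - 2/pi, - 6/17 , 0  ,  sqrt(17)/17,  sqrt( 2), sqrt ( 6), E,E, E , E , 8]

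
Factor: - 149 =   -  149^1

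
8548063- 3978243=4569820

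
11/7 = 11/7 = 1.57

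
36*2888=103968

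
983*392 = 385336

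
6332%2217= 1898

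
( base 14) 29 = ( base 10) 37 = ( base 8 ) 45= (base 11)34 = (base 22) 1f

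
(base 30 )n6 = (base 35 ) JV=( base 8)1270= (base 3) 221210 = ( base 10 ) 696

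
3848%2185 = 1663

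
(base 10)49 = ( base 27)1M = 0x31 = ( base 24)21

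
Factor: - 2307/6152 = -3/8 = - 2^( - 3 )*3^1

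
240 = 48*5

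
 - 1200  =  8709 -9909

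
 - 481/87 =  - 6 + 41/87 = -5.53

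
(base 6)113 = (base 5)140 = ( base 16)2d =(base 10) 45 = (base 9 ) 50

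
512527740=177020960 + 335506780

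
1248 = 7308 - 6060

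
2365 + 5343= 7708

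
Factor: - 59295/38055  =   - 43^( - 1) * 67^1= - 67/43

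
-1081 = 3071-4152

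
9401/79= 119 = 119.00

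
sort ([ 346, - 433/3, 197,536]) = [  -  433/3, 197, 346,536]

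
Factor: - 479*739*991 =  - 479^1*739^1*991^1= - 350795171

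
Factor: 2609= 2609^1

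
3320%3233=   87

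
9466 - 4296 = 5170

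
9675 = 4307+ 5368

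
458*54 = 24732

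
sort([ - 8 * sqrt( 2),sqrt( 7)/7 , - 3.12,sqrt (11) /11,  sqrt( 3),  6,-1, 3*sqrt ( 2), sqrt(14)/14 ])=[- 8*sqrt(2), - 3.12,-1, sqrt(14) /14, sqrt( 11) /11, sqrt(7 ) /7,sqrt(3 ),3 * sqrt(2 ) , 6]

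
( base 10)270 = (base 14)154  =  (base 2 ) 100001110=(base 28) 9i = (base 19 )e4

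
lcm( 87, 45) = 1305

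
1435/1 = 1435 = 1435.00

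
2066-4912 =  - 2846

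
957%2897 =957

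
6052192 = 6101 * 992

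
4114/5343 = 4114/5343 = 0.77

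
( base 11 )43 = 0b101111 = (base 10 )47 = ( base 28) 1J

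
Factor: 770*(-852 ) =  - 2^3*3^1*5^1* 7^1* 11^1*71^1 = - 656040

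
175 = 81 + 94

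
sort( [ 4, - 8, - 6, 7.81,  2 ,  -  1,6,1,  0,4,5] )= [-8, - 6, - 1,0,  1, 2 , 4, 4, 5, 6, 7.81] 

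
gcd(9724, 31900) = 44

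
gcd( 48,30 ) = 6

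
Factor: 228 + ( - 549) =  - 3^1 * 107^1 = - 321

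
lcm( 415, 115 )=9545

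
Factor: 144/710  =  72/355 =2^3*3^2*5^( - 1 )*71^( - 1)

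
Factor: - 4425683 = - 23^1*193^1*997^1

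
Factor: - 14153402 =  - 2^1*7076701^1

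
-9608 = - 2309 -7299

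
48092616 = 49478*972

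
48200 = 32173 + 16027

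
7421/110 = 67 + 51/110  =  67.46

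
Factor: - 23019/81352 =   -  2^(-3)*3^1*7673^1*10169^( - 1) 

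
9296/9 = 9296/9 = 1032.89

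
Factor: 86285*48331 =4170240335 = 5^1 * 17^1*2843^1*17257^1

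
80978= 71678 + 9300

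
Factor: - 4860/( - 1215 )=2^2 = 4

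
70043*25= 1751075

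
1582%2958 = 1582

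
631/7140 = 631/7140 = 0.09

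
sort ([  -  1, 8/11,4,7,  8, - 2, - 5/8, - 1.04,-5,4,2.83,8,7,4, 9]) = [ - 5, - 2, - 1.04,- 1, - 5/8, 8/11,  2.83,4,4,4, 7,7,8,8,9]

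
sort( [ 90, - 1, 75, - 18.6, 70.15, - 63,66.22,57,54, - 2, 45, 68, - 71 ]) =[ - 71, - 63, - 18.6, - 2, - 1, 45, 54, 57, 66.22, 68,70.15, 75, 90]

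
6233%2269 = 1695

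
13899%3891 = 2226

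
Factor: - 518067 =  - 3^2 *11^1 *5233^1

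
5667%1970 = 1727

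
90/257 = 90/257= 0.35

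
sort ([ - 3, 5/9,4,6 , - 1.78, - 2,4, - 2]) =[ - 3, - 2, - 2, - 1.78,5/9, 4,4, 6] 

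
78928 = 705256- 626328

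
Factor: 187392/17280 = 488/45= 2^3*3^(-2 )*5^( - 1 )*61^1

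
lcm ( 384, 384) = 384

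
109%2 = 1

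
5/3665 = 1/733 =0.00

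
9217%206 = 153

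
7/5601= 7/5601 = 0.00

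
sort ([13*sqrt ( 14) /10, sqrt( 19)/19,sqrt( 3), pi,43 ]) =[sqrt( 19 )/19,sqrt( 3 ),pi, 13*sqrt( 14)/10, 43]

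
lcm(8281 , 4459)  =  57967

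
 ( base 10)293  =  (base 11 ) 247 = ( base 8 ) 445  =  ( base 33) 8T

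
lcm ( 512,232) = 14848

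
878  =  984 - 106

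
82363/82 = 1004 + 35/82 = 1004.43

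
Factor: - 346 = -2^1 * 173^1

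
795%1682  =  795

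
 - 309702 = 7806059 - 8115761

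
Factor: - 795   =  -3^1*5^1*53^1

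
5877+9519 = 15396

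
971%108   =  107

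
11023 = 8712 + 2311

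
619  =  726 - 107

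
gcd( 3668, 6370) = 14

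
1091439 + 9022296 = 10113735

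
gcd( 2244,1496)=748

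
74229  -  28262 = 45967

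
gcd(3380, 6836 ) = 4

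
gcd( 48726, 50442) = 6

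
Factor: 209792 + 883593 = 5^1*218677^1 = 1093385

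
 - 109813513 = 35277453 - 145090966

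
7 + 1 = 8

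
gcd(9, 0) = 9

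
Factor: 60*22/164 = 330/41= 2^1*  3^1 * 5^1*11^1*41^(  -  1)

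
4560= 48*95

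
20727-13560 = 7167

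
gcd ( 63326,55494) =2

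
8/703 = 8/703 = 0.01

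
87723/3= 29241= 29241.00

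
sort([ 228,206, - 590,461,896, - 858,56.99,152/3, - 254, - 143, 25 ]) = [ - 858, - 590, - 254, - 143, 25,152/3, 56.99,206,228,  461, 896] 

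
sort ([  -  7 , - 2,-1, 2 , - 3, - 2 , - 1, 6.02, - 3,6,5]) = [ - 7, - 3, - 3, - 2 , - 2,-1 , - 1,2,5,6,6.02 ] 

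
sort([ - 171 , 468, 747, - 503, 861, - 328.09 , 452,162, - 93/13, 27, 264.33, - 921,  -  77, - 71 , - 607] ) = [ - 921, - 607, - 503,-328.09,-171, - 77, - 71,-93/13 , 27 , 162,264.33  ,  452, 468,747, 861 ]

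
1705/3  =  1705/3 = 568.33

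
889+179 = 1068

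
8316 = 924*9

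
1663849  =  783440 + 880409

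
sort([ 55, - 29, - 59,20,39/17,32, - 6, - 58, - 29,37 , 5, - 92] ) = [ - 92  , - 59, - 58, - 29, - 29,-6,39/17,5,20,32, 37,55 ] 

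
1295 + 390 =1685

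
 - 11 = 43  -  54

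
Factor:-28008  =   - 2^3*3^2*389^1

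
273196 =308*887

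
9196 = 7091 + 2105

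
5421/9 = 1807/3 = 602.33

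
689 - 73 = 616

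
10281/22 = 10281/22 = 467.32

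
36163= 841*43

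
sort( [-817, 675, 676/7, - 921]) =[ - 921, - 817,676/7, 675]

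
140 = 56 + 84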